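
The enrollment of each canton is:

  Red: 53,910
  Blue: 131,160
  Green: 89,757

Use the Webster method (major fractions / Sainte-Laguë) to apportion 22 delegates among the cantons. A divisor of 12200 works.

Red 4, Blue 11, Green 7

With modified divisor 12200: modified quotas Red 4.419, Blue 10.751, Green 7.357.
Rounding to the nearest integer: Red 4, Blue 11, Green 7 (total 22).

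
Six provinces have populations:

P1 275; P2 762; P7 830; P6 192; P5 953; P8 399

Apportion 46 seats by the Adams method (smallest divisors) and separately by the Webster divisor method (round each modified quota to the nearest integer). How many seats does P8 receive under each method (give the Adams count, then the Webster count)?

6 and 5

Adams: P1 4, P2 10, P7 11, P6 3, P5 12, P8 6.
Webster: P1 4, P2 10, P7 11, P6 3, P5 13, P8 5.
P8 gets 6 under Adams and 5 under Webster.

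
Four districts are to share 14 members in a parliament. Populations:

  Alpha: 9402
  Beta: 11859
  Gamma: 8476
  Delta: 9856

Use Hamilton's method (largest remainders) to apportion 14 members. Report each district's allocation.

Alpha 3, Beta 4, Gamma 3, Delta 4

Standard divisor: 39593 ÷ 14 ≈ 2828.071.
Standard quotas: Alpha 3.3245, Beta 4.1933, Gamma 2.9971, Delta 3.4851.
Lower quotas: Alpha 3, Beta 4, Gamma 2, Delta 3 (sum 12, leaving 2 seats).
Remainders in descending order: Gamma 0.9971, Delta 0.4851, Alpha 0.3245, Beta 0.1933.
The surplus seats go to Gamma, Delta.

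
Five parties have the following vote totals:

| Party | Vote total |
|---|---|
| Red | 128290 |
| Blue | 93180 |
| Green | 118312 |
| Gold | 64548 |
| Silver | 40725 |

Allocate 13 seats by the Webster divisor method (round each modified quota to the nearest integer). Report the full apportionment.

Red: 4; Blue: 3; Green: 3; Gold: 2; Silver: 1

Standard divisor 445055/13 ≈ 34235; standard quotas: Red 3.747, Blue 2.722, Green 3.456, Gold 1.885, Silver 1.190.
Rounding to the nearest integer gives Red 4, Blue 3, Green 3, Gold 2, Silver 1 — total 13, matching the house size, so no adjustment is needed.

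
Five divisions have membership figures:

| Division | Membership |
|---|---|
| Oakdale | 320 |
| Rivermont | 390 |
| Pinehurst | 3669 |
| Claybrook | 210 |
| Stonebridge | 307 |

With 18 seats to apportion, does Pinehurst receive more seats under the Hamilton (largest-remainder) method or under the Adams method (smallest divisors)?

Hamilton

Hamilton: Oakdale 1, Rivermont 1, Pinehurst 14, Claybrook 1, Stonebridge 1.
Adams: Oakdale 2, Rivermont 2, Pinehurst 12, Claybrook 1, Stonebridge 1.
Pinehurst gets 14 under Hamilton and 12 under Adams.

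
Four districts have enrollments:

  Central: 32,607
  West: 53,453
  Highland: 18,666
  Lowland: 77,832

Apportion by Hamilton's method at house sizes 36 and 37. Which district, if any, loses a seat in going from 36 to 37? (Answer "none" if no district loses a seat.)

At 36 seats: Central 6, West 11, Highland 4, Lowland 15.
At 37 seats: Central 6, West 11, Highland 4, Lowland 16.
No district's allocation decreased.

none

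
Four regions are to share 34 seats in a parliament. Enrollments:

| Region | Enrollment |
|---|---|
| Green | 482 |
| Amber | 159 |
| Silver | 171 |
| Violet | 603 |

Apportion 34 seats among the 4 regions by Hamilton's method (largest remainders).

Green: 12, Amber: 4, Silver: 4, Violet: 14

Standard divisor: 1415 ÷ 34 ≈ 41.618.
Standard quotas: Green 11.582, Amber 3.820, Silver 4.109, Violet 14.489.
Lower quotas: Green 11, Amber 3, Silver 4, Violet 14 (sum 32, leaving 2 seats).
Remainders in descending order: Amber 0.820, Green 0.582, Violet 0.489, Silver 0.109.
The surplus seats go to Amber, Green.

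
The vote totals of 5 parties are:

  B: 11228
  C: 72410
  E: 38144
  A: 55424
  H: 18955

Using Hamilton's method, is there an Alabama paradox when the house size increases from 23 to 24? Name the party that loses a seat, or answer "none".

At 23 seats: B 1, C 9, E 4, A 7, H 2.
At 24 seats: B 1, C 9, E 5, A 7, H 2.
No party's allocation decreased.

none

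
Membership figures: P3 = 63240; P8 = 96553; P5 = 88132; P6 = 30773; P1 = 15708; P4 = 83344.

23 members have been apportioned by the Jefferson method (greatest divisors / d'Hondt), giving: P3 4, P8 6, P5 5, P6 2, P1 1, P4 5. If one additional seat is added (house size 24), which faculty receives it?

Priority for the next seat is population ÷ (current seats + 1).
Priorities: P3 12648.000, P8 13793.286, P5 14688.667, P6 10257.667, P1 7854.000, P4 13890.667.
Highest priority: P5.

P5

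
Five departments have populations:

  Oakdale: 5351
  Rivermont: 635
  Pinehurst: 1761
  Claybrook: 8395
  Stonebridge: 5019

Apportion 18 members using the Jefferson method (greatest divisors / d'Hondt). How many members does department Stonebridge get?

Standard divisor 21161/18 ≈ 1175.611; standard quotas: Oakdale 4.552, Rivermont 0.540, Pinehurst 1.498, Claybrook 7.141, Stonebridge 4.269.
Rounding down gives 4, 0, 1, 7, 4 = 16 seats, so the divisor must be adjusted.
With modified divisor 1030: modified quotas Oakdale 5.195, Rivermont 0.617, Pinehurst 1.710, Claybrook 8.150, Stonebridge 4.873.
Rounding down: Oakdale 5, Rivermont 0, Pinehurst 1, Claybrook 8, Stonebridge 4 (total 18).
Stonebridge receives 4.

4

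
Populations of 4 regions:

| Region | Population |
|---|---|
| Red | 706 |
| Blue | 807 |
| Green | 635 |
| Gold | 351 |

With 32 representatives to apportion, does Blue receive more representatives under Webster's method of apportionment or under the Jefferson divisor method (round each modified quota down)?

Jefferson

Webster: Red 9, Blue 10, Green 8, Gold 5.
Jefferson: Red 9, Blue 11, Green 8, Gold 4.
Blue gets 10 under Webster and 11 under Jefferson.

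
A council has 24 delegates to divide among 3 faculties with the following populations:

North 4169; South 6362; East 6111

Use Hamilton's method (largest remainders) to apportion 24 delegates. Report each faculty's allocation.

The standard divisor is 16642/24 ≈ 693.417.
Standard quotas: North 6.0123, South 9.1749, East 8.8129.
Lower quotas: North 6, South 9, East 8 (sum 23, leaving 1 seat).
Remainders in descending order: East 0.8129, South 0.1749, North 0.0123.
Largest remainder: East receives the extra seat.

North: 6, South: 9, East: 9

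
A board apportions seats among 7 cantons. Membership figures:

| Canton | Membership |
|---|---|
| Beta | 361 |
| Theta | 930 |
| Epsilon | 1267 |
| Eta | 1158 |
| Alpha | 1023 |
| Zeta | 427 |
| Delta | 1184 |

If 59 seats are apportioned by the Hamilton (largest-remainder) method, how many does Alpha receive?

Total 6350; standard divisor 6350/59 ≈ 107.627.
Standard quotas: Beta 3.354, Theta 8.641, Epsilon 11.772, Eta 10.759, Alpha 9.505, Zeta 3.967, Delta 11.001.
Lower quotas: Beta 3, Theta 8, Epsilon 11, Eta 10, Alpha 9, Zeta 3, Delta 11 (sum 55, leaving 4 seats).
Remainders in descending order: Zeta 0.967, Epsilon 0.772, Eta 0.759, Theta 0.641, Alpha 0.505, Beta 0.354, Delta 0.001.
The surplus seats go to Zeta, Epsilon, Eta, Theta.
Alpha receives 9.

9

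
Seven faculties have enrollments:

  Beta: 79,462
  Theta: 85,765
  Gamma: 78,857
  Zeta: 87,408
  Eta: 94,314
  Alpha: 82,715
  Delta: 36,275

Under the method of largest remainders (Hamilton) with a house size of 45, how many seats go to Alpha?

Total 544796; standard divisor 544796/45 ≈ 12106.578.
Standard quotas: Beta 6.5635, Theta 7.0842, Gamma 6.5136, Zeta 7.2199, Eta 7.7903, Alpha 6.8322, Delta 2.9963.
Lower quotas: Beta 6, Theta 7, Gamma 6, Zeta 7, Eta 7, Alpha 6, Delta 2 (sum 41, leaving 4 seats).
Remainders in descending order: Delta 0.9963, Alpha 0.8322, Eta 0.7903, Beta 0.5635, Gamma 0.5136, Zeta 0.2199, Theta 0.0842.
Largest remainders: Delta, Alpha, Eta, Beta receive the extra seats.
Alpha receives 7.

7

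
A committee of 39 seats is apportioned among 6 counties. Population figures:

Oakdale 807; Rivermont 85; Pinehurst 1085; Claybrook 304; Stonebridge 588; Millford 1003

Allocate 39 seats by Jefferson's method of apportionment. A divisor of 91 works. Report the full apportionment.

Oakdale=8, Rivermont=0, Pinehurst=11, Claybrook=3, Stonebridge=6, Millford=11

With modified divisor 91: modified quotas Oakdale 8.868, Rivermont 0.934, Pinehurst 11.923, Claybrook 3.341, Stonebridge 6.462, Millford 11.022.
Rounding down: Oakdale 8, Rivermont 0, Pinehurst 11, Claybrook 3, Stonebridge 6, Millford 11 (total 39).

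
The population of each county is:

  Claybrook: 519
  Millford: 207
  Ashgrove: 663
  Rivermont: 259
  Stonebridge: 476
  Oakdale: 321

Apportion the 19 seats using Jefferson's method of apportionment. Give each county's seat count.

Standard divisor 2445/19 ≈ 128.684; standard quotas: Claybrook 4.033, Millford 1.609, Ashgrove 5.152, Rivermont 2.013, Stonebridge 3.699, Oakdale 2.494.
Rounding down gives 4, 1, 5, 2, 3, 2 = 17 seats, so the divisor must be adjusted.
With modified divisor 110: modified quotas Claybrook 4.718, Millford 1.882, Ashgrove 6.027, Rivermont 2.355, Stonebridge 4.327, Oakdale 2.918.
Rounding down: Claybrook 4, Millford 1, Ashgrove 6, Rivermont 2, Stonebridge 4, Oakdale 2 (total 19).

Claybrook 4, Millford 1, Ashgrove 6, Rivermont 2, Stonebridge 4, Oakdale 2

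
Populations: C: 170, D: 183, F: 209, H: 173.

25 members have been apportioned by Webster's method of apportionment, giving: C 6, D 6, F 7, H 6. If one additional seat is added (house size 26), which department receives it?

D

Priority for the next seat is population ÷ (current seats + 0.5).
Priorities: C 26.154, D 28.154, F 27.867, H 26.615.
Highest priority: D.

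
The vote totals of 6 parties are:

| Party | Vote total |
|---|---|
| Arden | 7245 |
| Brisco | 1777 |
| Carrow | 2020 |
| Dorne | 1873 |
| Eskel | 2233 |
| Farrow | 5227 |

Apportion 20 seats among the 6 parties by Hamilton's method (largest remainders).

The standard divisor is 20375/20 ≈ 1018.75.
Standard quotas: Arden 7.1117, Brisco 1.7443, Carrow 1.9828, Dorne 1.8385, Eskel 2.1919, Farrow 5.1308.
Lower quotas: Arden 7, Brisco 1, Carrow 1, Dorne 1, Eskel 2, Farrow 5 (sum 17, leaving 3 seats).
Remainders in descending order: Carrow 0.9828, Dorne 0.8385, Brisco 0.7443, Eskel 0.1919, Farrow 0.1308, Arden 0.1117.
The surplus seats go to Carrow, Dorne, Brisco.

Arden 7, Brisco 2, Carrow 2, Dorne 2, Eskel 2, Farrow 5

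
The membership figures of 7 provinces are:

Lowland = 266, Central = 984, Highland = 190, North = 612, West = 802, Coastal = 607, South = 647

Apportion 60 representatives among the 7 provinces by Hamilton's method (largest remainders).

The standard divisor is 4108/60 ≈ 68.467.
Standard quotas: Lowland 3.885, Central 14.372, Highland 2.775, North 8.939, West 11.714, Coastal 8.866, South 9.450.
Lower quotas: Lowland 3, Central 14, Highland 2, North 8, West 11, Coastal 8, South 9 (sum 55, leaving 5 seats).
Remainders in descending order: North 0.939, Lowland 0.885, Coastal 0.866, Highland 0.775, West 0.714, South 0.450, Central 0.372.
The surplus seats go to North, Lowland, Coastal, Highland, West.

Lowland: 4; Central: 14; Highland: 3; North: 9; West: 12; Coastal: 9; South: 9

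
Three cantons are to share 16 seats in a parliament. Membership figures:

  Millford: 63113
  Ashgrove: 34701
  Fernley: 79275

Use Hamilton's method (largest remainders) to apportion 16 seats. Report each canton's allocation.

Millford: 6, Ashgrove: 3, Fernley: 7

Total 177089; standard divisor 177089/16 ≈ 11068.062.
Standard quotas: Millford 5.7023, Ashgrove 3.1352, Fernley 7.1625.
Lower quotas: Millford 5, Ashgrove 3, Fernley 7 (sum 15, leaving 1 seat).
Remainders in descending order: Millford 0.7023, Fernley 0.1625, Ashgrove 0.1352.
The surplus seat goes to Millford.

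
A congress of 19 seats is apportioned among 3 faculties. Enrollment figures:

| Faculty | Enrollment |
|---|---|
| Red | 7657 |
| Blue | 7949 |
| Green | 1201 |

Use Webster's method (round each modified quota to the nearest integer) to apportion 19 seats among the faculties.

Standard divisor 16807/19 ≈ 884.579; standard quotas: Red 8.656, Blue 8.986, Green 1.358.
Rounding to the nearest integer gives Red 9, Blue 9, Green 1 — total 19, matching the house size, so no adjustment is needed.

Red=9, Blue=9, Green=1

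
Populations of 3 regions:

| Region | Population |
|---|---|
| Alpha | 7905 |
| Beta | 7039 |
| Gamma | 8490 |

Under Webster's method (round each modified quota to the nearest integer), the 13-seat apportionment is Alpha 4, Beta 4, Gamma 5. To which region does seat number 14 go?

Alpha

Priority for the next seat is population ÷ (current seats + 0.5).
Priorities: Alpha 1756.667, Beta 1564.222, Gamma 1543.636.
Highest priority: Alpha.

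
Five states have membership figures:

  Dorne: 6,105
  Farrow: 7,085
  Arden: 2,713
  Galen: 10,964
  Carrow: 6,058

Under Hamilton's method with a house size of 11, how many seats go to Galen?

Standard divisor: 32925 ÷ 11 ≈ 2993.182.
Standard quotas: Dorne 2.0396, Farrow 2.3670, Arden 0.9064, Galen 3.6630, Carrow 2.0239.
Lower quotas: Dorne 2, Farrow 2, Arden 0, Galen 3, Carrow 2 (sum 9, leaving 2 seats).
Remainders in descending order: Arden 0.9064, Galen 0.6630, Farrow 0.3670, Dorne 0.0396, Carrow 0.0239.
Largest remainders: Arden, Galen receive the extra seats.
Galen receives 4.

4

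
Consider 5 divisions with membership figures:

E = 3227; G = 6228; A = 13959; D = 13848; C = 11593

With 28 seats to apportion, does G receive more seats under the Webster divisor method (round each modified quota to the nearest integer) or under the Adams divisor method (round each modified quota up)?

Webster: E 2, G 3, A 8, D 8, C 7.
Adams: E 2, G 4, A 8, D 8, C 6.
G gets 3 under Webster and 4 under Adams.

Adams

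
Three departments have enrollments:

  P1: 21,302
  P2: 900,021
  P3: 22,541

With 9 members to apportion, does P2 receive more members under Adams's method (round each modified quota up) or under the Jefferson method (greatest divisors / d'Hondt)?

Adams: P1 1, P2 7, P3 1.
Jefferson: P1 0, P2 9, P3 0.
P2 gets 7 under Adams and 9 under Jefferson.

Jefferson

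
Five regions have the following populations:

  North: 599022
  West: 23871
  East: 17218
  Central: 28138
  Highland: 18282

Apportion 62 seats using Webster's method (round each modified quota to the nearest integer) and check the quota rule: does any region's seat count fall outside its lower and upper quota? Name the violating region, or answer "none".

North

Standard quotas: North 54.097, West 2.156, East 1.555, Central 2.541, Highland 1.651.
Webster allocation: North 53, West 2, East 2, Central 3, Highland 2.
North has quota 54.097 (lower 54, upper 55) but receives 53 — outside the quota interval.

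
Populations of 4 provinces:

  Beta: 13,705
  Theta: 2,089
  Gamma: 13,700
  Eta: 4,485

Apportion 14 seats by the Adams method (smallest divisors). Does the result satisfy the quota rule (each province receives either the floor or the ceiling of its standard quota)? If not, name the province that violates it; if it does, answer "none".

none

Standard quotas: Beta 5.647, Theta 0.861, Gamma 5.645, Eta 1.848.
Adams allocation: Beta 6, Theta 1, Gamma 5, Eta 2.
Every allocation lies between the lower and upper quota.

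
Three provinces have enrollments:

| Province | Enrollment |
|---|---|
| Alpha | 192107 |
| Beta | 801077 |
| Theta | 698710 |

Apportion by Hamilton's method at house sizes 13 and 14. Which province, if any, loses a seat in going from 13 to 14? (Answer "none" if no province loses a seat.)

At 13 seats: Alpha 2, Beta 6, Theta 5.
At 14 seats: Alpha 1, Beta 7, Theta 6.
Alpha drops from 2 to 1.

Alpha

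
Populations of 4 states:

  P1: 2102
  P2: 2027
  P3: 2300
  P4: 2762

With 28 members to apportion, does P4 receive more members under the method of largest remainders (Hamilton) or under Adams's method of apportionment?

Hamilton

Hamilton: P1 6, P2 6, P3 7, P4 9.
Adams: P1 7, P2 6, P3 7, P4 8.
P4 gets 9 under Hamilton and 8 under Adams.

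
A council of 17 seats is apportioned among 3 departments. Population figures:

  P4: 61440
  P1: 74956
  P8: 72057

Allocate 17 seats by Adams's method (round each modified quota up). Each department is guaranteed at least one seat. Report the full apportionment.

Standard divisor 208453/17 ≈ 12261.941; standard quotas: P4 5.011, P1 6.113, P8 5.876.
Rounding up gives 6, 7, 6 = 19 seats, so the divisor must be adjusted.
With modified divisor 13500: modified quotas P4 4.551, P1 5.552, P8 5.338.
Rounding up: P4 5, P1 6, P8 6 (total 17).

P4 5, P1 6, P8 6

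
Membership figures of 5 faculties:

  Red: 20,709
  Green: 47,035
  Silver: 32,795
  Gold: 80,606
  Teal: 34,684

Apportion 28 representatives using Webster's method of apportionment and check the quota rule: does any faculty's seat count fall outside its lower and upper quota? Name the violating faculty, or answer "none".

Standard quotas: Red 2.687, Green 6.102, Silver 4.255, Gold 10.457, Teal 4.500.
Webster allocation: Red 3, Green 6, Silver 4, Gold 10, Teal 5.
Every allocation lies between the lower and upper quota.

none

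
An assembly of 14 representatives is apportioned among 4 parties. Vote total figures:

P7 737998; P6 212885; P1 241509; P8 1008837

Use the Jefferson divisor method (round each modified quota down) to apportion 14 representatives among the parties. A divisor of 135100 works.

P7=5, P6=1, P1=1, P8=7

With modified divisor 135100: modified quotas P7 5.463, P6 1.576, P1 1.788, P8 7.467.
Rounding down: P7 5, P6 1, P1 1, P8 7 (total 14).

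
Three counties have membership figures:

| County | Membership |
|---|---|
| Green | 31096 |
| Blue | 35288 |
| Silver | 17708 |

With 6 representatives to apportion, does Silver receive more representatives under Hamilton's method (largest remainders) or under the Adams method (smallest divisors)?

Adams

Hamilton: Green 2, Blue 3, Silver 1.
Adams: Green 2, Blue 2, Silver 2.
Silver gets 1 under Hamilton and 2 under Adams.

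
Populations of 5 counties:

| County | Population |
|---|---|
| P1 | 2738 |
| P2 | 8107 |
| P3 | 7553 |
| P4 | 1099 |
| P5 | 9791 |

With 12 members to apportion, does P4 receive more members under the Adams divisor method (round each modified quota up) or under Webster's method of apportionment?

Adams: P1 1, P2 3, P3 3, P4 1, P5 4.
Webster: P1 1, P2 4, P3 3, P4 0, P5 4.
P4 gets 1 under Adams and 0 under Webster.

Adams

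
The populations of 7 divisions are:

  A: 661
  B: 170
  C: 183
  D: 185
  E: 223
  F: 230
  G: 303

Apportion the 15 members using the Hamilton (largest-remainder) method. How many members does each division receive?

A 5, B 1, C 1, D 2, E 2, F 2, G 2

The standard divisor is 1955/15 ≈ 130.333.
Standard quotas: A 5.072, B 1.304, C 1.404, D 1.419, E 1.711, F 1.765, G 2.325.
Lower quotas: A 5, B 1, C 1, D 1, E 1, F 1, G 2 (sum 12, leaving 3 seats).
Remainders in descending order: F 0.765, E 0.711, D 0.419, C 0.404, G 0.325, B 0.304, A 0.072.
Largest remainders: F, E, D receive the extra seats.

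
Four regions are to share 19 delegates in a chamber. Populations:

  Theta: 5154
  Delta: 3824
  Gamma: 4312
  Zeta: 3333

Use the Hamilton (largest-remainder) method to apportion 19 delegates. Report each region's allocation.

Theta 6; Delta 4; Gamma 5; Zeta 4

Total 16623; standard divisor 16623/19 ≈ 874.895.
Standard quotas: Theta 5.8910, Delta 4.3708, Gamma 4.9286, Zeta 3.8096.
Lower quotas: Theta 5, Delta 4, Gamma 4, Zeta 3 (sum 16, leaving 3 seats).
Remainders in descending order: Gamma 0.9286, Theta 0.8910, Zeta 0.8096, Delta 0.3708.
The surplus seats go to Gamma, Theta, Zeta.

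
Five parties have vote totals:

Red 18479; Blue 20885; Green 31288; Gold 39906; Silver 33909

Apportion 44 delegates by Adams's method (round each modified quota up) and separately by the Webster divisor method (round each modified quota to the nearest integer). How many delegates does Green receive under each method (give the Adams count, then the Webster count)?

9 and 10

Adams: Red 6, Blue 7, Green 9, Gold 12, Silver 10.
Webster: Red 6, Blue 6, Green 10, Gold 12, Silver 10.
Green gets 9 under Adams and 10 under Webster.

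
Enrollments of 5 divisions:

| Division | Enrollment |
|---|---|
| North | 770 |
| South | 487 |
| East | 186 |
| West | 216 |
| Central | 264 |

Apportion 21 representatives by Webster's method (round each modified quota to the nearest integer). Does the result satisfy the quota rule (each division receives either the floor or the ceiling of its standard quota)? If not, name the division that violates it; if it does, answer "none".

Standard quotas: North 8.409, South 5.318, East 2.031, West 2.359, Central 2.883.
Webster allocation: North 9, South 5, East 2, West 2, Central 3.
Every allocation lies between the lower and upper quota.

none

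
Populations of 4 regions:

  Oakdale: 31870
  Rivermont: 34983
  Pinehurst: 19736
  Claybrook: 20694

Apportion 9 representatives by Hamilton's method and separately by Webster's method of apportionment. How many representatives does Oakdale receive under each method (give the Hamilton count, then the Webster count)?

Hamilton: Oakdale 3, Rivermont 3, Pinehurst 1, Claybrook 2.
Webster: Oakdale 2, Rivermont 3, Pinehurst 2, Claybrook 2.
Oakdale gets 3 under Hamilton and 2 under Webster.

3 and 2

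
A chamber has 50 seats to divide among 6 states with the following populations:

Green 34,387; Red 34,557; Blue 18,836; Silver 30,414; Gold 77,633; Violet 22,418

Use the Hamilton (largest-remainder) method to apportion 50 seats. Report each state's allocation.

Standard divisor: 218245 ÷ 50 ≈ 4364.9.
Standard quotas: Green 7.8781, Red 7.9170, Blue 4.3153, Silver 6.9679, Gold 17.7857, Violet 5.1360.
Lower quotas: Green 7, Red 7, Blue 4, Silver 6, Gold 17, Violet 5 (sum 46, leaving 4 seats).
Remainders in descending order: Silver 0.9679, Red 0.9170, Green 0.8781, Gold 0.7857, Blue 0.3153, Violet 0.1360.
The surplus seats go to Silver, Red, Green, Gold.

Green 8; Red 8; Blue 4; Silver 7; Gold 18; Violet 5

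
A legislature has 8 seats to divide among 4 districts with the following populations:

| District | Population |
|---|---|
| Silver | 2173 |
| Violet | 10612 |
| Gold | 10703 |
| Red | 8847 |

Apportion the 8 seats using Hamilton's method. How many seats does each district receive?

Standard divisor: 32335 ÷ 8 ≈ 4041.875.
Standard quotas: Silver 0.5376, Violet 2.6255, Gold 2.6480, Red 2.1888.
Lower quotas: Silver 0, Violet 2, Gold 2, Red 2 (sum 6, leaving 2 seats).
Remainders in descending order: Gold 0.6480, Violet 0.6255, Silver 0.5376, Red 0.1888.
The surplus seats go to Gold, Violet.

Silver 0, Violet 3, Gold 3, Red 2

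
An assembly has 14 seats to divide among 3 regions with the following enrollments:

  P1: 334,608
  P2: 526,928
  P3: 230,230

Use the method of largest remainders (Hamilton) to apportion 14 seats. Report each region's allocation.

Total 1091766; standard divisor 1091766/14 ≈ 77983.286.
Standard quotas: P1 4.2908, P2 6.7569, P3 2.9523.
Lower quotas: P1 4, P2 6, P3 2 (sum 12, leaving 2 seats).
Remainders in descending order: P3 0.9523, P2 0.7569, P1 0.2908.
Largest remainders: P3, P2 receive the extra seats.

P1=4; P2=7; P3=3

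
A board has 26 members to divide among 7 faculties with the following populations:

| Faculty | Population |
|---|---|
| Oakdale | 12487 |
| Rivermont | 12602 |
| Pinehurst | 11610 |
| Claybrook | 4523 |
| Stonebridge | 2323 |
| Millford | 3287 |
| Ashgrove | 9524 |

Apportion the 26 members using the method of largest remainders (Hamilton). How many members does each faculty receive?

Oakdale 6, Rivermont 6, Pinehurst 5, Claybrook 2, Stonebridge 1, Millford 2, Ashgrove 4

Total 56356; standard divisor 56356/26 ≈ 2167.538.
Standard quotas: Oakdale 5.7609, Rivermont 5.8140, Pinehurst 5.3563, Claybrook 2.0867, Stonebridge 1.0717, Millford 1.5165, Ashgrove 4.3939.
Lower quotas: Oakdale 5, Rivermont 5, Pinehurst 5, Claybrook 2, Stonebridge 1, Millford 1, Ashgrove 4 (sum 23, leaving 3 seats).
Remainders in descending order: Rivermont 0.8140, Oakdale 0.7609, Millford 0.5165, Ashgrove 0.3939, Pinehurst 0.3563, Claybrook 0.0867, Stonebridge 0.0717.
The surplus seats go to Rivermont, Oakdale, Millford.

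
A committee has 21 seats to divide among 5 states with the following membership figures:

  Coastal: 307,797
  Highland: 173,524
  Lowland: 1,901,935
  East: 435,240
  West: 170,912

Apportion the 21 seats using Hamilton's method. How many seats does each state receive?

Standard divisor: 2989408 ÷ 21 ≈ 142352.762.
Standard quotas: Coastal 2.1622, Highland 1.2190, Lowland 13.3607, East 3.0575, West 1.2006.
Lower quotas: Coastal 2, Highland 1, Lowland 13, East 3, West 1 (sum 20, leaving 1 seat).
Remainders in descending order: Lowland 0.3607, Highland 0.2190, West 0.2006, Coastal 0.1622, East 0.0575.
The surplus seat goes to Lowland.

Coastal=2, Highland=1, Lowland=14, East=3, West=1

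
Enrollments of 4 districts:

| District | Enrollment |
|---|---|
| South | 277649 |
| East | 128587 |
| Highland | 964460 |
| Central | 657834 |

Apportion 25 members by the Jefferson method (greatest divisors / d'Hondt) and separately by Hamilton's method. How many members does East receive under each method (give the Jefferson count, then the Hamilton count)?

1 and 2

Jefferson: South 3, East 1, Highland 13, Central 8.
Hamilton: South 3, East 2, Highland 12, Central 8.
East gets 1 under Jefferson and 2 under Hamilton.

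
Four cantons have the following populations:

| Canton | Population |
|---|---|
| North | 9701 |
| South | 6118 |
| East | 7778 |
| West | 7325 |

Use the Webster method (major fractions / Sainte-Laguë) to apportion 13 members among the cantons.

Standard divisor 30922/13 ≈ 2378.615; standard quotas: North 4.078, South 2.572, East 3.270, West 3.080.
Rounding to the nearest integer gives North 4, South 3, East 3, West 3 — total 13, matching the house size, so no adjustment is needed.

North 4, South 3, East 3, West 3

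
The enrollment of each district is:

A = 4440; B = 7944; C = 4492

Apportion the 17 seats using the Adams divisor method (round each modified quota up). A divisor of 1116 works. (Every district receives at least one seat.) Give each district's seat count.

A 4, B 8, C 5

With modified divisor 1116: modified quotas A 3.978, B 7.118, C 4.025.
Rounding up: A 4, B 8, C 5 (total 17).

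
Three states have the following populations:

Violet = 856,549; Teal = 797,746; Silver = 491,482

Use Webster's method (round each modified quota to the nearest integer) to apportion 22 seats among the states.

Standard divisor 2145777/22 ≈ 97535.318; standard quotas: Violet 8.782, Teal 8.179, Silver 5.039.
Rounding to the nearest integer gives Violet 9, Teal 8, Silver 5 — total 22, matching the house size, so no adjustment is needed.

Violet 9, Teal 8, Silver 5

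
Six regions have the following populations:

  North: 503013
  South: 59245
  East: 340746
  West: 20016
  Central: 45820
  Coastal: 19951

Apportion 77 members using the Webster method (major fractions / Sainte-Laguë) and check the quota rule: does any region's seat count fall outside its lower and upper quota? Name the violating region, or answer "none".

Standard quotas: North 39.171, South 4.614, East 26.535, West 1.559, Central 3.568, Coastal 1.554.
Webster allocation: North 38, South 5, East 26, West 2, Central 4, Coastal 2.
North has quota 39.171 (lower 39, upper 40) but receives 38 — outside the quota interval.

North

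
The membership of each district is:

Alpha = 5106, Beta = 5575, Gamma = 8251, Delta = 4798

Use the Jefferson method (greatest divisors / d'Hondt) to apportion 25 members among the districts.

Standard divisor 23730/25 ≈ 949.2; standard quotas: Alpha 5.379, Beta 5.873, Gamma 8.693, Delta 5.055.
Rounding down gives 5, 5, 8, 5 = 23 seats, so the divisor must be adjusted.
With modified divisor 900: modified quotas Alpha 5.673, Beta 6.194, Gamma 9.168, Delta 5.331.
Rounding down: Alpha 5, Beta 6, Gamma 9, Delta 5 (total 25).

Alpha 5; Beta 6; Gamma 9; Delta 5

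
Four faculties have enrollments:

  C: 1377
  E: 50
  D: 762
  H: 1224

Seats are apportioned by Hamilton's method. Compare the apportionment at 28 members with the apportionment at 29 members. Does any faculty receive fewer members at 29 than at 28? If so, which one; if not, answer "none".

At 28 seats: C 11, E 1, D 6, H 10.
At 29 seats: C 12, E 0, D 7, H 10.
E drops from 1 to 0.

E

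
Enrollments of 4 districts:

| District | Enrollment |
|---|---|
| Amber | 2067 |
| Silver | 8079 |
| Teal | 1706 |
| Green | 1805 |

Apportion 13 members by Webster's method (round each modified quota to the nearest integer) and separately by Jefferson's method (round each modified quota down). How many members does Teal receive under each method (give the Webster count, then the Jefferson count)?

2 and 1

Webster: Amber 2, Silver 7, Teal 2, Green 2.
Jefferson: Amber 2, Silver 8, Teal 1, Green 2.
Teal gets 2 under Webster and 1 under Jefferson.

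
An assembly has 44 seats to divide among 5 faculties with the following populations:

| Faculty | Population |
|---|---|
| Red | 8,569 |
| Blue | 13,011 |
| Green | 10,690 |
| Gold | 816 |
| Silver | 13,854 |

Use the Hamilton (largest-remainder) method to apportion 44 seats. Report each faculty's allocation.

Red 8, Blue 12, Green 10, Gold 1, Silver 13

Standard divisor: 46940 ÷ 44 ≈ 1066.818.
Standard quotas: Red 8.0323, Blue 12.1961, Green 10.0205, Gold 0.7649, Silver 12.9863.
Lower quotas: Red 8, Blue 12, Green 10, Gold 0, Silver 12 (sum 42, leaving 2 seats).
Remainders in descending order: Silver 0.9863, Gold 0.7649, Blue 0.1961, Red 0.0323, Green 0.0205.
The surplus seats go to Silver, Gold.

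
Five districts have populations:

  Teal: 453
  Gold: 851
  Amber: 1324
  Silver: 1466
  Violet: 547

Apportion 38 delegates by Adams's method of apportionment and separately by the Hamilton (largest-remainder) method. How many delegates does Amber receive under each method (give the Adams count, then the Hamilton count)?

Adams: Teal 4, Gold 7, Amber 10, Silver 12, Violet 5.
Hamilton: Teal 4, Gold 7, Amber 11, Silver 12, Violet 4.
Amber gets 10 under Adams and 11 under Hamilton.

10 and 11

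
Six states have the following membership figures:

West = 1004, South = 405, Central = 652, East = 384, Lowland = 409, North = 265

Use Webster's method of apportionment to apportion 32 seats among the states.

West: 10, South: 4, Central: 7, East: 4, Lowland: 4, North: 3

Standard divisor 3119/32 ≈ 97.469; standard quotas: West 10.301, South 4.155, Central 6.689, East 3.940, Lowland 4.196, North 2.719.
Rounding to the nearest integer gives West 10, South 4, Central 7, East 4, Lowland 4, North 3 — total 32, matching the house size, so no adjustment is needed.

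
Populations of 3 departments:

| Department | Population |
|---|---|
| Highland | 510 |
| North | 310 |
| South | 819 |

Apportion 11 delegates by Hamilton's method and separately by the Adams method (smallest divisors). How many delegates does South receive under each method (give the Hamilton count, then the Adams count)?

6 and 5

Hamilton: Highland 3, North 2, South 6.
Adams: Highland 4, North 2, South 5.
South gets 6 under Hamilton and 5 under Adams.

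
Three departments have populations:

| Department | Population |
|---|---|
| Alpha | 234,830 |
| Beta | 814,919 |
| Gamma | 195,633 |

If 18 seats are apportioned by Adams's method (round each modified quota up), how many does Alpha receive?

Standard divisor 1245382/18 ≈ 69187.889; standard quotas: Alpha 3.394, Beta 11.778, Gamma 2.828.
Rounding up gives 4, 12, 3 = 19 seats, so the divisor must be adjusted.
With modified divisor 76200: modified quotas Alpha 3.082, Beta 10.694, Gamma 2.567.
Rounding up: Alpha 4, Beta 11, Gamma 3 (total 18).
Alpha receives 4.

4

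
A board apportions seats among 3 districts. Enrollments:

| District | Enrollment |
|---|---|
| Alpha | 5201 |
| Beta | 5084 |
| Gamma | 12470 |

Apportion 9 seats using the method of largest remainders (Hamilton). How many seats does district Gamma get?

5

Standard divisor: 22755 ÷ 9 ≈ 2528.333.
Standard quotas: Alpha 2.0571, Beta 2.0108, Gamma 4.9321.
Lower quotas: Alpha 2, Beta 2, Gamma 4 (sum 8, leaving 1 seat).
Remainders in descending order: Gamma 0.9321, Alpha 0.0571, Beta 0.0108.
The surplus seat goes to Gamma.
Gamma receives 5.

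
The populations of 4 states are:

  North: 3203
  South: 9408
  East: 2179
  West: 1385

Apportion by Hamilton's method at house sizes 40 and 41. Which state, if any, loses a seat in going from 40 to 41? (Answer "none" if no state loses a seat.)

West

At 40 seats: North 8, South 23, East 5, West 4.
At 41 seats: North 8, South 24, East 6, West 3.
West drops from 4 to 3.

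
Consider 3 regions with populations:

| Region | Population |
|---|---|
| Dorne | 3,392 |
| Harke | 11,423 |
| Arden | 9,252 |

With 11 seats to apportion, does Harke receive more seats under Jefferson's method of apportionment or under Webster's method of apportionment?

Jefferson: Dorne 1, Harke 6, Arden 4.
Webster: Dorne 2, Harke 5, Arden 4.
Harke gets 6 under Jefferson and 5 under Webster.

Jefferson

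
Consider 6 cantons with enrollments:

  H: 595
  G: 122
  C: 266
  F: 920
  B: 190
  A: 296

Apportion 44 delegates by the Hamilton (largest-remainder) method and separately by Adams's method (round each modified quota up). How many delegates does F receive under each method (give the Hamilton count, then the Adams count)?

17 and 16

Hamilton: H 11, G 2, C 5, F 17, B 4, A 5.
Adams: H 11, G 3, C 5, F 16, B 4, A 5.
F gets 17 under Hamilton and 16 under Adams.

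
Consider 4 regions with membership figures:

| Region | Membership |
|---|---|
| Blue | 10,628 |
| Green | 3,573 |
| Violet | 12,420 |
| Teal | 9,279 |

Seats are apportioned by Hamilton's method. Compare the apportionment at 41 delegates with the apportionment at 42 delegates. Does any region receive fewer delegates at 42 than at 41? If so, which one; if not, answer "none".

none

At 41 seats: Blue 12, Green 4, Violet 14, Teal 11.
At 42 seats: Blue 12, Green 4, Violet 15, Teal 11.
No region's allocation decreased.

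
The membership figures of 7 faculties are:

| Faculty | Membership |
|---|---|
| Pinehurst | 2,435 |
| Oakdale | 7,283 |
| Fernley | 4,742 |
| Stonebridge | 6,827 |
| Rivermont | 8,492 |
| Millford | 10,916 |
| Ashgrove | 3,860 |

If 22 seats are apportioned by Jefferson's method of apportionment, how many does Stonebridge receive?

3

Standard divisor 44555/22 ≈ 2025.227; standard quotas: Pinehurst 1.202, Oakdale 3.596, Fernley 2.341, Stonebridge 3.371, Rivermont 4.193, Millford 5.390, Ashgrove 1.906.
Rounding down gives 1, 3, 2, 3, 4, 5, 1 = 19 seats, so the divisor must be adjusted.
With modified divisor 1800: modified quotas Pinehurst 1.353, Oakdale 4.046, Fernley 2.634, Stonebridge 3.793, Rivermont 4.718, Millford 6.064, Ashgrove 2.144.
Rounding down: Pinehurst 1, Oakdale 4, Fernley 2, Stonebridge 3, Rivermont 4, Millford 6, Ashgrove 2 (total 22).
Stonebridge receives 3.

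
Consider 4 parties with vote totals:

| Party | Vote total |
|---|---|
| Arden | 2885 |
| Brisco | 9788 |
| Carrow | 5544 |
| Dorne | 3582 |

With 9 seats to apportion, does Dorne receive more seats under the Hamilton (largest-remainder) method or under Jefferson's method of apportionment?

Hamilton

Hamilton: Arden 1, Brisco 4, Carrow 2, Dorne 2.
Jefferson: Arden 1, Brisco 5, Carrow 2, Dorne 1.
Dorne gets 2 under Hamilton and 1 under Jefferson.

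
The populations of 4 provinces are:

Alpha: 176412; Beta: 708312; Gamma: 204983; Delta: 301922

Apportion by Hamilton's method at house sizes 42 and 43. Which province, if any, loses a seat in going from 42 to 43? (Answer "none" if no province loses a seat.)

none

At 42 seats: Alpha 5, Beta 22, Gamma 6, Delta 9.
At 43 seats: Alpha 6, Beta 22, Gamma 6, Delta 9.
No province's allocation decreased.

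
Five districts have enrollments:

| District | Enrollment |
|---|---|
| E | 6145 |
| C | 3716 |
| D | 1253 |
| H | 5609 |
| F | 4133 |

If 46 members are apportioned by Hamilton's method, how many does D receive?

3

Standard divisor: 20856 ÷ 46 ≈ 453.391.
Standard quotas: E 13.5534, C 8.1960, D 2.7636, H 12.3712, F 9.1157.
Lower quotas: E 13, C 8, D 2, H 12, F 9 (sum 44, leaving 2 seats).
Remainders in descending order: D 0.7636, E 0.5534, H 0.3712, C 0.1960, F 0.1157.
The surplus seats go to D, E.
D receives 3.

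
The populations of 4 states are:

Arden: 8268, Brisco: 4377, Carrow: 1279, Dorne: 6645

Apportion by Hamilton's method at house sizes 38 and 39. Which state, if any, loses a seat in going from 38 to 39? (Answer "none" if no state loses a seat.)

At 38 seats: Arden 15, Brisco 8, Carrow 3, Dorne 12.
At 39 seats: Arden 16, Brisco 8, Carrow 2, Dorne 13.
Carrow drops from 3 to 2.

Carrow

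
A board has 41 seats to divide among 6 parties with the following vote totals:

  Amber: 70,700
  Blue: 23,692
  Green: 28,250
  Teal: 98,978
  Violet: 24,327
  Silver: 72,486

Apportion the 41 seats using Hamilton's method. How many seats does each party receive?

The standard divisor is 318433/41 ≈ 7766.659.
Standard quotas: Amber 9.1030, Blue 3.0505, Green 3.6373, Teal 12.7440, Violet 3.1322, Silver 9.3330.
Lower quotas: Amber 9, Blue 3, Green 3, Teal 12, Violet 3, Silver 9 (sum 39, leaving 2 seats).
Remainders in descending order: Teal 0.7440, Green 0.6373, Silver 0.3330, Violet 0.1322, Amber 0.1030, Blue 0.0505.
The surplus seats go to Teal, Green.

Amber: 9, Blue: 3, Green: 4, Teal: 13, Violet: 3, Silver: 9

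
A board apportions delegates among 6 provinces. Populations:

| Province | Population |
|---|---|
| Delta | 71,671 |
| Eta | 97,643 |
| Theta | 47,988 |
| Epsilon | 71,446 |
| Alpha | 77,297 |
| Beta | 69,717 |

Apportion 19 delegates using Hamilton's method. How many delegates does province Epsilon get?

3

Standard divisor: 435762 ÷ 19 ≈ 22934.842.
Standard quotas: Delta 3.1250, Eta 4.2574, Theta 2.0924, Epsilon 3.1152, Alpha 3.3703, Beta 3.0398.
Lower quotas: Delta 3, Eta 4, Theta 2, Epsilon 3, Alpha 3, Beta 3 (sum 18, leaving 1 seat).
Remainders in descending order: Alpha 0.3703, Eta 0.2574, Delta 0.1250, Epsilon 0.1152, Theta 0.0924, Beta 0.0398.
Largest remainder: Alpha receives the extra seat.
Epsilon receives 3.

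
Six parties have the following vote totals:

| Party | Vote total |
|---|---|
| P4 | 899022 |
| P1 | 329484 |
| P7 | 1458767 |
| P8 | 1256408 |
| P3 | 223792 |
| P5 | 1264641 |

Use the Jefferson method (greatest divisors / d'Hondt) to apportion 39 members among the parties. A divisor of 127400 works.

With modified divisor 127400: modified quotas P4 7.057, P1 2.586, P7 11.450, P8 9.862, P3 1.757, P5 9.927.
Rounding down: P4 7, P1 2, P7 11, P8 9, P3 1, P5 9 (total 39).

P4=7; P1=2; P7=11; P8=9; P3=1; P5=9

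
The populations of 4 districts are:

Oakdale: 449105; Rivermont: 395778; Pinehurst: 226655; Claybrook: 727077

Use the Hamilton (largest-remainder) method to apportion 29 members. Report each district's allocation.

Oakdale 7; Rivermont 6; Pinehurst 4; Claybrook 12

The standard divisor is 1798615/29 ≈ 62021.207.
Standard quotas: Oakdale 7.2412, Rivermont 6.3813, Pinehurst 3.6545, Claybrook 11.7230.
Lower quotas: Oakdale 7, Rivermont 6, Pinehurst 3, Claybrook 11 (sum 27, leaving 2 seats).
Remainders in descending order: Claybrook 0.7230, Pinehurst 0.6545, Rivermont 0.3813, Oakdale 0.2412.
The surplus seats go to Claybrook, Pinehurst.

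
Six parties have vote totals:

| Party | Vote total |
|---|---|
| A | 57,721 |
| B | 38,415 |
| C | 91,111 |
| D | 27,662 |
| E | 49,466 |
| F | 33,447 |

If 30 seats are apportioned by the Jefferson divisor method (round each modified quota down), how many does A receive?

Standard divisor 297822/30 ≈ 9927.4; standard quotas: A 5.814, B 3.870, C 9.178, D 2.786, E 4.983, F 3.369.
Rounding down gives 5, 3, 9, 2, 4, 3 = 26 seats, so the divisor must be adjusted.
With modified divisor 9143.97: modified quotas A 6.312, B 4.201, C 9.964, D 3.025, E 5.410, F 3.658.
Rounding down: A 6, B 4, C 9, D 3, E 5, F 3 (total 30).
A receives 6.

6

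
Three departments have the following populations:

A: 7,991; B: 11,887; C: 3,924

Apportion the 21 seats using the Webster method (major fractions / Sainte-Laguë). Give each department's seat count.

Standard divisor 23802/21 ≈ 1133.429; standard quotas: A 7.050, B 10.488, C 3.462.
Rounding to the nearest integer gives 7, 10, 3 = 20 seats, so the divisor must be adjusted.
With modified divisor 1128.81: modified quotas A 7.079, B 10.531, C 3.476.
Rounding to the nearest integer: A 7, B 11, C 3 (total 21).

A 7; B 11; C 3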